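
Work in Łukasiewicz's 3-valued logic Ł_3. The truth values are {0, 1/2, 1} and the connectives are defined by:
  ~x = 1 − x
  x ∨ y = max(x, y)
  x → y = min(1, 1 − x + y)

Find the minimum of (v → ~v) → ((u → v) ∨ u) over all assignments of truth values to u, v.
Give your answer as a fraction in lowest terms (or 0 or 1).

1/2

Take u = 1/2, v = 0:
~v = ~0 = 1
v → ~v = 0 → 1 = 1
u → v = 1/2 → 0 = 1/2
(u → v) ∨ u = 1/2 ∨ 1/2 = 1/2
(v → ~v) → ((u → v) ∨ u) = 1 → 1/2 = 1/2
No assignment yields a value below 1/2, so this is the minimum.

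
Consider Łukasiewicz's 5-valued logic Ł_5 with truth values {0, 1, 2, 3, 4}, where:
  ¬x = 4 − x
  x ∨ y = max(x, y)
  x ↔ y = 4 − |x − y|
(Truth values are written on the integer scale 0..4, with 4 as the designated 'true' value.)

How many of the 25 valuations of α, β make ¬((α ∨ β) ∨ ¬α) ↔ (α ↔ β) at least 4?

value 4: 4 assignments (counts)
value 3: 6 assignments
value 2: 8 assignments
value 1: 5 assignments
value 0: 2 assignments
So 4 of the 25 assignments meet the threshold.

4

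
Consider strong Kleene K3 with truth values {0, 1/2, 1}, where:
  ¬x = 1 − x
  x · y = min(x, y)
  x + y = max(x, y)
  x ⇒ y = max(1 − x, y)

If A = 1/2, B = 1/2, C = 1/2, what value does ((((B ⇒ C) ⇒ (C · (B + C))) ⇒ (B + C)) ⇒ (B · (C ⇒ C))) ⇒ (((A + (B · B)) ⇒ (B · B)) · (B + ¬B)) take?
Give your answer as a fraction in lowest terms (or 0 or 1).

B ⇒ C = 1/2 ⇒ 1/2 = 1/2
B + C = 1/2 + 1/2 = 1/2
C · (B + C) = 1/2 · 1/2 = 1/2
(B ⇒ C) ⇒ (C · (B + C)) = 1/2 ⇒ 1/2 = 1/2
B + C = 1/2 + 1/2 = 1/2
((B ⇒ C) ⇒ (C · (B + C))) ⇒ (B + C) = 1/2 ⇒ 1/2 = 1/2
C ⇒ C = 1/2 ⇒ 1/2 = 1/2
B · (C ⇒ C) = 1/2 · 1/2 = 1/2
(((B ⇒ C) ⇒ (C · (B + C))) ⇒ (B + C)) ⇒ (B · (C ⇒ C)) = 1/2 ⇒ 1/2 = 1/2
B · B = 1/2 · 1/2 = 1/2
A + (B · B) = 1/2 + 1/2 = 1/2
B · B = 1/2 · 1/2 = 1/2
(A + (B · B)) ⇒ (B · B) = 1/2 ⇒ 1/2 = 1/2
¬B = ¬1/2 = 1/2
B + ¬B = 1/2 + 1/2 = 1/2
((A + (B · B)) ⇒ (B · B)) · (B + ¬B) = 1/2 · 1/2 = 1/2
((((B ⇒ C) ⇒ (C · (B + C))) ⇒ (B + C)) ⇒ (B · (C ⇒ C))) ⇒ (((A + (B · B)) ⇒ (B · B)) · (B + ¬B)) = 1/2 ⇒ 1/2 = 1/2

1/2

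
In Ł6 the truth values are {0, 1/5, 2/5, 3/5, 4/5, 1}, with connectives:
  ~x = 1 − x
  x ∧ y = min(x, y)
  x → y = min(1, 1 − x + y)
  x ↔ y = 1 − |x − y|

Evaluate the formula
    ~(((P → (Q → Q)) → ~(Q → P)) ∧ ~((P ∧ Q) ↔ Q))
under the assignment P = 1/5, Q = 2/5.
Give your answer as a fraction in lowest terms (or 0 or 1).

Q → Q = 2/5 → 2/5 = 1
P → (Q → Q) = 1/5 → 1 = 1
Q → P = 2/5 → 1/5 = 4/5
~(Q → P) = ~4/5 = 1/5
(P → (Q → Q)) → ~(Q → P) = 1 → 1/5 = 1/5
P ∧ Q = 1/5 ∧ 2/5 = 1/5
(P ∧ Q) ↔ Q = 1/5 ↔ 2/5 = 4/5
~((P ∧ Q) ↔ Q) = ~4/5 = 1/5
((P → (Q → Q)) → ~(Q → P)) ∧ ~((P ∧ Q) ↔ Q) = 1/5 ∧ 1/5 = 1/5
~(((P → (Q → Q)) → ~(Q → P)) ∧ ~((P ∧ Q) ↔ Q)) = ~1/5 = 4/5

4/5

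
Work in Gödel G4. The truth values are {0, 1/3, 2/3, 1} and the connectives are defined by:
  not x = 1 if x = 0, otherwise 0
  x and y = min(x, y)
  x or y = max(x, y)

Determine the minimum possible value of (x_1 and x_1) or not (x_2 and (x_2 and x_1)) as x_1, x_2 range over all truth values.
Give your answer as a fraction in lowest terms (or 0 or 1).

1/3

Take x_1 = 1/3, x_2 = 1/3:
x_1 and x_1 = 1/3 and 1/3 = 1/3
x_2 and x_1 = 1/3 and 1/3 = 1/3
x_2 and (x_2 and x_1) = 1/3 and 1/3 = 1/3
not (x_2 and (x_2 and x_1)) = not 1/3 = 0
(x_1 and x_1) or not (x_2 and (x_2 and x_1)) = 1/3 or 0 = 1/3
No assignment yields a value below 1/3, so this is the minimum.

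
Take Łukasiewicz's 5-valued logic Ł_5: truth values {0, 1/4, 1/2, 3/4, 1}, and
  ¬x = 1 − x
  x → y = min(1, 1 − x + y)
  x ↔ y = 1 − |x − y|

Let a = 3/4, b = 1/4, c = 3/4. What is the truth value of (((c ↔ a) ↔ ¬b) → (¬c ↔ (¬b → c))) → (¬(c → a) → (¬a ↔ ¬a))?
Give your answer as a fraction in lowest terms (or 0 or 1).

1

c ↔ a = 3/4 ↔ 3/4 = 1
¬b = ¬1/4 = 3/4
(c ↔ a) ↔ ¬b = 1 ↔ 3/4 = 3/4
¬c = ¬3/4 = 1/4
¬b = ¬1/4 = 3/4
¬b → c = 3/4 → 3/4 = 1
¬c ↔ (¬b → c) = 1/4 ↔ 1 = 1/4
((c ↔ a) ↔ ¬b) → (¬c ↔ (¬b → c)) = 3/4 → 1/4 = 1/2
c → a = 3/4 → 3/4 = 1
¬(c → a) = ¬1 = 0
¬a = ¬3/4 = 1/4
¬a = ¬3/4 = 1/4
¬a ↔ ¬a = 1/4 ↔ 1/4 = 1
¬(c → a) → (¬a ↔ ¬a) = 0 → 1 = 1
(((c ↔ a) ↔ ¬b) → (¬c ↔ (¬b → c))) → (¬(c → a) → (¬a ↔ ¬a)) = 1/2 → 1 = 1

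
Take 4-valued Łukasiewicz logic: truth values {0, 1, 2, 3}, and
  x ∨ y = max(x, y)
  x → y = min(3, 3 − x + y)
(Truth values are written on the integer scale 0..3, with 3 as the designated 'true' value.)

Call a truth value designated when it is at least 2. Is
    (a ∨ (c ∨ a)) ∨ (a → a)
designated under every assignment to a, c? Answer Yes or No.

Yes

a = 0, c = 0 ↦ 3
a = 0, c = 1 ↦ 3
a = 0, c = 2 ↦ 3
a = 0, c = 3 ↦ 3
a = 1, c = 0 ↦ 3
a = 1, c = 1 ↦ 3
a = 1, c = 2 ↦ 3
a = 1, c = 3 ↦ 3
a = 2, c = 0 ↦ 3
a = 2, c = 1 ↦ 3
a = 2, c = 2 ↦ 3
a = 2, c = 3 ↦ 3
a = 3, c = 0 ↦ 3
a = 3, c = 1 ↦ 3
a = 3, c = 2 ↦ 3
a = 3, c = 3 ↦ 3
Every assignment gives a value ≥ 2.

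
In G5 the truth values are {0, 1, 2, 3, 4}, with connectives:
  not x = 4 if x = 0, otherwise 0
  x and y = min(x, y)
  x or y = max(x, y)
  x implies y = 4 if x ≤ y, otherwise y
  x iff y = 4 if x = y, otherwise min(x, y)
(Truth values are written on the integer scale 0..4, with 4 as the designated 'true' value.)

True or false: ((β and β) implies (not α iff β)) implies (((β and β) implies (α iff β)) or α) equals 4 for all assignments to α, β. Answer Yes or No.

Counterexample: take α = 0, β = 1.
β and β = 1 and 1 = 1
not α = not 0 = 4
not α iff β = 4 iff 1 = 1
(β and β) implies (not α iff β) = 1 implies 1 = 4
β and β = 1 and 1 = 1
α iff β = 0 iff 1 = 0
(β and β) implies (α iff β) = 1 implies 0 = 0
((β and β) implies (α iff β)) or α = 0 or 0 = 0
((β and β) implies (not α iff β)) implies (((β and β) implies (α iff β)) or α) = 4 implies 0 = 0
This gives 0 ≠ 4.

No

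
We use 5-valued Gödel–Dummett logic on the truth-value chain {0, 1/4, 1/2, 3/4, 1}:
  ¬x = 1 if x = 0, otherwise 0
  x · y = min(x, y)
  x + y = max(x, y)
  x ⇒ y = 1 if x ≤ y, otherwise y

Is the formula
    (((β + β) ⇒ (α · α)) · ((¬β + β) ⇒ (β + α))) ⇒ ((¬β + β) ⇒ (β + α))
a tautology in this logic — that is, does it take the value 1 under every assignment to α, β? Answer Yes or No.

At α = 1/4, β = 3/4, for instance:
β + β = 3/4 + 3/4 = 3/4
α · α = 1/4 · 1/4 = 1/4
(β + β) ⇒ (α · α) = 3/4 ⇒ 1/4 = 1/4
¬β = ¬3/4 = 0
¬β + β = 0 + 3/4 = 3/4
β + α = 3/4 + 1/4 = 3/4
(¬β + β) ⇒ (β + α) = 3/4 ⇒ 3/4 = 1
((β + β) ⇒ (α · α)) · ((¬β + β) ⇒ (β + α)) = 1/4 · 1 = 1/4
(((β + β) ⇒ (α · α)) · ((¬β + β) ⇒ (β + α))) ⇒ ((¬β + β) ⇒ (β + α)) = 1/4 ⇒ 1 = 1
and checking the remaining 24 assignments likewise gives ≥ 1 in every case.

Yes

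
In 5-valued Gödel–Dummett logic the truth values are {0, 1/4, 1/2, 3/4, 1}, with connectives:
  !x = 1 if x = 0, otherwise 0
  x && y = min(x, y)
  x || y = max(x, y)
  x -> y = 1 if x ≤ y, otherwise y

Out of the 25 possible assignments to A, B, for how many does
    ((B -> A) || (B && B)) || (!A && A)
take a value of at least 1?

19

value 1: 19 assignments (counts)
value 3/4: 3 assignments
value 1/2: 2 assignments
value 1/4: 1 assignment
So 19 of the 25 assignments meet the threshold.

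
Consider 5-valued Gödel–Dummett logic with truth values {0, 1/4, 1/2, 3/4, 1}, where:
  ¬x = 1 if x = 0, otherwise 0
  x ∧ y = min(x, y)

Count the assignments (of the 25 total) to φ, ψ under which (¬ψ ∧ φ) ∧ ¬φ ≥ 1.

0

value 0: 25 assignments
So 0 of the 25 assignments meet the threshold.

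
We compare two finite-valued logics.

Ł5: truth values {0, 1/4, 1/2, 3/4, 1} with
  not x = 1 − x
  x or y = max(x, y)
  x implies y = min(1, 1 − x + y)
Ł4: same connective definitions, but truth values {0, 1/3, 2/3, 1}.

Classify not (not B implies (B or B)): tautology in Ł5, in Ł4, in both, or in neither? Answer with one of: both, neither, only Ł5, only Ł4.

In Ł5: at B = 1/4 the value is 1/2 — not a tautology.
In Ł4: at B = 1/3 the value is 1/3 — not a tautology.

neither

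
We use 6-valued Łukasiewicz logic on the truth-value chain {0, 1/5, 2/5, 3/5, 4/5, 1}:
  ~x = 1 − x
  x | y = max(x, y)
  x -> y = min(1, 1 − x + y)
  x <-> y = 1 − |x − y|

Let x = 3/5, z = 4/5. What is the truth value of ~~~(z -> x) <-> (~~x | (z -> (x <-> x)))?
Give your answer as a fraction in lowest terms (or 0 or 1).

z -> x = 4/5 -> 3/5 = 4/5
~(z -> x) = ~4/5 = 1/5
~~(z -> x) = ~1/5 = 4/5
~~~(z -> x) = ~4/5 = 1/5
~x = ~3/5 = 2/5
~~x = ~2/5 = 3/5
x <-> x = 3/5 <-> 3/5 = 1
z -> (x <-> x) = 4/5 -> 1 = 1
~~x | (z -> (x <-> x)) = 3/5 | 1 = 1
~~~(z -> x) <-> (~~x | (z -> (x <-> x))) = 1/5 <-> 1 = 1/5

1/5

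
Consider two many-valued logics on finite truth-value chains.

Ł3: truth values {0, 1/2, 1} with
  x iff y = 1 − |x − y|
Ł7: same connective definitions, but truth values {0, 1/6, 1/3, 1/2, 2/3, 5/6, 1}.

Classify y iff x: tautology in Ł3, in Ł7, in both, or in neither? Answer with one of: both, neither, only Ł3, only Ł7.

In Ł3: at x = 0, y = 1/2 the value is 1/2 — not a tautology.
In Ł7: at x = 0, y = 1/6 the value is 5/6 — not a tautology.

neither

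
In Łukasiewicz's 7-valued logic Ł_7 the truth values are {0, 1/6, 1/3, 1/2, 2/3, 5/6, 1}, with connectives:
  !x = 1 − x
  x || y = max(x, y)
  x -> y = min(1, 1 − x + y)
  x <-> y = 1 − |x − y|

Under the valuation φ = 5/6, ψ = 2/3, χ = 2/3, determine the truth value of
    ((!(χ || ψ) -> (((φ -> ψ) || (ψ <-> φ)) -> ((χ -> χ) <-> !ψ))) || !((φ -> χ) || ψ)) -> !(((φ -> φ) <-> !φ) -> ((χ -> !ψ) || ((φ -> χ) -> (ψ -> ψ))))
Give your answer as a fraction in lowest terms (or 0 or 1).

χ || ψ = 2/3 || 2/3 = 2/3
!(χ || ψ) = !2/3 = 1/3
φ -> ψ = 5/6 -> 2/3 = 5/6
ψ <-> φ = 2/3 <-> 5/6 = 5/6
(φ -> ψ) || (ψ <-> φ) = 5/6 || 5/6 = 5/6
χ -> χ = 2/3 -> 2/3 = 1
!ψ = !2/3 = 1/3
(χ -> χ) <-> !ψ = 1 <-> 1/3 = 1/3
((φ -> ψ) || (ψ <-> φ)) -> ((χ -> χ) <-> !ψ) = 5/6 -> 1/3 = 1/2
!(χ || ψ) -> (((φ -> ψ) || (ψ <-> φ)) -> ((χ -> χ) <-> !ψ)) = 1/3 -> 1/2 = 1
φ -> χ = 5/6 -> 2/3 = 5/6
(φ -> χ) || ψ = 5/6 || 2/3 = 5/6
!((φ -> χ) || ψ) = !5/6 = 1/6
(!(χ || ψ) -> (((φ -> ψ) || (ψ <-> φ)) -> ((χ -> χ) <-> !ψ))) || !((φ -> χ) || ψ) = 1 || 1/6 = 1
φ -> φ = 5/6 -> 5/6 = 1
!φ = !5/6 = 1/6
(φ -> φ) <-> !φ = 1 <-> 1/6 = 1/6
!ψ = !2/3 = 1/3
χ -> !ψ = 2/3 -> 1/3 = 2/3
φ -> χ = 5/6 -> 2/3 = 5/6
ψ -> ψ = 2/3 -> 2/3 = 1
(φ -> χ) -> (ψ -> ψ) = 5/6 -> 1 = 1
(χ -> !ψ) || ((φ -> χ) -> (ψ -> ψ)) = 2/3 || 1 = 1
((φ -> φ) <-> !φ) -> ((χ -> !ψ) || ((φ -> χ) -> (ψ -> ψ))) = 1/6 -> 1 = 1
!(((φ -> φ) <-> !φ) -> ((χ -> !ψ) || ((φ -> χ) -> (ψ -> ψ)))) = !1 = 0
((!(χ || ψ) -> (((φ -> ψ) || (ψ <-> φ)) -> ((χ -> χ) <-> !ψ))) || !((φ -> χ) || ψ)) -> !(((φ -> φ) <-> !φ) -> ((χ -> !ψ) || ((φ -> χ) -> (ψ -> ψ)))) = 1 -> 0 = 0

0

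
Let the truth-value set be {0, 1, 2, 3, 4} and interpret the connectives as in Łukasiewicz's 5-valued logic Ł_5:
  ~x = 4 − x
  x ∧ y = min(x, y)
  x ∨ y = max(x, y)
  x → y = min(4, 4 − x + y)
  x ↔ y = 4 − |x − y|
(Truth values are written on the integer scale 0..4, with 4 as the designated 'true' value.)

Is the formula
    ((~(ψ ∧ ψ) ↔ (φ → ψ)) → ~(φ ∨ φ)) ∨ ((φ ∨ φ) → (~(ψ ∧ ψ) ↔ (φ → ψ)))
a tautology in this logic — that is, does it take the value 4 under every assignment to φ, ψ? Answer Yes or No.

No

Counterexample: take φ = 4, ψ = 1.
ψ ∧ ψ = 1 ∧ 1 = 1
~(ψ ∧ ψ) = ~1 = 3
φ → ψ = 4 → 1 = 1
~(ψ ∧ ψ) ↔ (φ → ψ) = 3 ↔ 1 = 2
φ ∨ φ = 4 ∨ 4 = 4
~(φ ∨ φ) = ~4 = 0
(~(ψ ∧ ψ) ↔ (φ → ψ)) → ~(φ ∨ φ) = 2 → 0 = 2
φ ∨ φ = 4 ∨ 4 = 4
ψ ∧ ψ = 1 ∧ 1 = 1
~(ψ ∧ ψ) = ~1 = 3
φ → ψ = 4 → 1 = 1
~(ψ ∧ ψ) ↔ (φ → ψ) = 3 ↔ 1 = 2
(φ ∨ φ) → (~(ψ ∧ ψ) ↔ (φ → ψ)) = 4 → 2 = 2
((~(ψ ∧ ψ) ↔ (φ → ψ)) → ~(φ ∨ φ)) ∨ ((φ ∨ φ) → (~(ψ ∧ ψ) ↔ (φ → ψ))) = 2 ∨ 2 = 2
This gives 2 ≠ 4.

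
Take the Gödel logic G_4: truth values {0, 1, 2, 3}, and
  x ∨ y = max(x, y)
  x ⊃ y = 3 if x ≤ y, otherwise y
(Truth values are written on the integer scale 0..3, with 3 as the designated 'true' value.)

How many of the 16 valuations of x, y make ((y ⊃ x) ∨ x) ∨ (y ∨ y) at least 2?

15

x = 0, y = 0 ↦ 3  ≥
x = 0, y = 1 ↦ 1  <
x = 0, y = 2 ↦ 2  ≥
x = 0, y = 3 ↦ 3  ≥
x = 1, y = 0 ↦ 3  ≥
x = 1, y = 1 ↦ 3  ≥
x = 1, y = 2 ↦ 2  ≥
x = 1, y = 3 ↦ 3  ≥
x = 2, y = 0 ↦ 3  ≥
x = 2, y = 1 ↦ 3  ≥
x = 2, y = 2 ↦ 3  ≥
x = 2, y = 3 ↦ 3  ≥
x = 3, y = 0 ↦ 3  ≥
x = 3, y = 1 ↦ 3  ≥
x = 3, y = 2 ↦ 3  ≥
x = 3, y = 3 ↦ 3  ≥
So 15 of the 16 assignments meet the threshold.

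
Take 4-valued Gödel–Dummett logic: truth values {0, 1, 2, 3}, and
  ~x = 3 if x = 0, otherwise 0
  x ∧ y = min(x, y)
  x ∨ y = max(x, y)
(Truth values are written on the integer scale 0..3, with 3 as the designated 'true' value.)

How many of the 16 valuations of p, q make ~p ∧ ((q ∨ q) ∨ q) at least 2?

2

p = 0, q = 0 ↦ 0  <
p = 0, q = 1 ↦ 1  <
p = 0, q = 2 ↦ 2  ≥
p = 0, q = 3 ↦ 3  ≥
p = 1, q = 0 ↦ 0  <
p = 1, q = 1 ↦ 0  <
p = 1, q = 2 ↦ 0  <
p = 1, q = 3 ↦ 0  <
p = 2, q = 0 ↦ 0  <
p = 2, q = 1 ↦ 0  <
p = 2, q = 2 ↦ 0  <
p = 2, q = 3 ↦ 0  <
p = 3, q = 0 ↦ 0  <
p = 3, q = 1 ↦ 0  <
p = 3, q = 2 ↦ 0  <
p = 3, q = 3 ↦ 0  <
So 2 of the 16 assignments meet the threshold.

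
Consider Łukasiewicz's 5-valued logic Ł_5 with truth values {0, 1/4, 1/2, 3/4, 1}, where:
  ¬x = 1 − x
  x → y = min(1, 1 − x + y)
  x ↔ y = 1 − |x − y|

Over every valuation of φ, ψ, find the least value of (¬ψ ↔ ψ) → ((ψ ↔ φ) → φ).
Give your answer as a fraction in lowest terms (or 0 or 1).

1/2

Take φ = 0, ψ = 1/2:
¬ψ = ¬1/2 = 1/2
¬ψ ↔ ψ = 1/2 ↔ 1/2 = 1
ψ ↔ φ = 1/2 ↔ 0 = 1/2
(ψ ↔ φ) → φ = 1/2 → 0 = 1/2
(¬ψ ↔ ψ) → ((ψ ↔ φ) → φ) = 1 → 1/2 = 1/2
No assignment yields a value below 1/2, so this is the minimum.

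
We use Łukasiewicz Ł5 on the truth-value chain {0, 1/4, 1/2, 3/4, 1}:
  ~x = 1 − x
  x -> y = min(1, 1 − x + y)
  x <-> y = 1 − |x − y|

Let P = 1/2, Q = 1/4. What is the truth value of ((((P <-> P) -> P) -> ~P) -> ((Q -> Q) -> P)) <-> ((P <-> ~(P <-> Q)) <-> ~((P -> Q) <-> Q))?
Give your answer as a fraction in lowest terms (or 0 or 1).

P <-> P = 1/2 <-> 1/2 = 1
(P <-> P) -> P = 1 -> 1/2 = 1/2
~P = ~1/2 = 1/2
((P <-> P) -> P) -> ~P = 1/2 -> 1/2 = 1
Q -> Q = 1/4 -> 1/4 = 1
(Q -> Q) -> P = 1 -> 1/2 = 1/2
(((P <-> P) -> P) -> ~P) -> ((Q -> Q) -> P) = 1 -> 1/2 = 1/2
P <-> Q = 1/2 <-> 1/4 = 3/4
~(P <-> Q) = ~3/4 = 1/4
P <-> ~(P <-> Q) = 1/2 <-> 1/4 = 3/4
P -> Q = 1/2 -> 1/4 = 3/4
(P -> Q) <-> Q = 3/4 <-> 1/4 = 1/2
~((P -> Q) <-> Q) = ~1/2 = 1/2
(P <-> ~(P <-> Q)) <-> ~((P -> Q) <-> Q) = 3/4 <-> 1/2 = 3/4
((((P <-> P) -> P) -> ~P) -> ((Q -> Q) -> P)) <-> ((P <-> ~(P <-> Q)) <-> ~((P -> Q) <-> Q)) = 1/2 <-> 3/4 = 3/4

3/4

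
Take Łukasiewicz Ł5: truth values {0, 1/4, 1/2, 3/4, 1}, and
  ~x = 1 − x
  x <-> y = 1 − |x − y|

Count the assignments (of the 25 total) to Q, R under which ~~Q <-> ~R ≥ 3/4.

13

value 1: 5 assignments (counts)
value 3/4: 8 assignments (counts)
value 1/2: 6 assignments
value 1/4: 4 assignments
value 0: 2 assignments
So 13 of the 25 assignments meet the threshold.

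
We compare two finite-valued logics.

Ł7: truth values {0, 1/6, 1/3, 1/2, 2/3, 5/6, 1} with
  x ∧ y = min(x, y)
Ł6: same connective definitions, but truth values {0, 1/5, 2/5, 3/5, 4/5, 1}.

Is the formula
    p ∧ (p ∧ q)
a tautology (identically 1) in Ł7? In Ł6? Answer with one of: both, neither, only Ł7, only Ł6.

neither

In Ł7: at p = 0, q = 0 the value is 0 — not a tautology.
In Ł6: at p = 0, q = 0 the value is 0 — not a tautology.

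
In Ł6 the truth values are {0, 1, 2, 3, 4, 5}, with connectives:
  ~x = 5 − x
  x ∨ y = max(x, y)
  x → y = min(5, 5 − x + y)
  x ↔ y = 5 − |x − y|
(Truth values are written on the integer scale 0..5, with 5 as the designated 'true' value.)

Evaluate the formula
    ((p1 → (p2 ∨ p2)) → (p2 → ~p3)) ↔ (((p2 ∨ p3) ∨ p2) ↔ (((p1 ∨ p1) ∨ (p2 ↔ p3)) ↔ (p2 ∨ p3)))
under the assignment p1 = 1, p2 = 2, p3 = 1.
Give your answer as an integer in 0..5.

4

p2 ∨ p2 = 2 ∨ 2 = 2
p1 → (p2 ∨ p2) = 1 → 2 = 5
~p3 = ~1 = 4
p2 → ~p3 = 2 → 4 = 5
(p1 → (p2 ∨ p2)) → (p2 → ~p3) = 5 → 5 = 5
p2 ∨ p3 = 2 ∨ 1 = 2
(p2 ∨ p3) ∨ p2 = 2 ∨ 2 = 2
p1 ∨ p1 = 1 ∨ 1 = 1
p2 ↔ p3 = 2 ↔ 1 = 4
(p1 ∨ p1) ∨ (p2 ↔ p3) = 1 ∨ 4 = 4
p2 ∨ p3 = 2 ∨ 1 = 2
((p1 ∨ p1) ∨ (p2 ↔ p3)) ↔ (p2 ∨ p3) = 4 ↔ 2 = 3
((p2 ∨ p3) ∨ p2) ↔ (((p1 ∨ p1) ∨ (p2 ↔ p3)) ↔ (p2 ∨ p3)) = 2 ↔ 3 = 4
((p1 → (p2 ∨ p2)) → (p2 → ~p3)) ↔ (((p2 ∨ p3) ∨ p2) ↔ (((p1 ∨ p1) ∨ (p2 ↔ p3)) ↔ (p2 ∨ p3))) = 5 ↔ 4 = 4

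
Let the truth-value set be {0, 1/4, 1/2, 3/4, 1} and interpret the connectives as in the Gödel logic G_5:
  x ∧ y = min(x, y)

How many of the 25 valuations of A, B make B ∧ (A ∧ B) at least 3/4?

4

value 1: 1 assignment (counts)
value 3/4: 3 assignments (counts)
value 1/2: 5 assignments
value 1/4: 7 assignments
value 0: 9 assignments
So 4 of the 25 assignments meet the threshold.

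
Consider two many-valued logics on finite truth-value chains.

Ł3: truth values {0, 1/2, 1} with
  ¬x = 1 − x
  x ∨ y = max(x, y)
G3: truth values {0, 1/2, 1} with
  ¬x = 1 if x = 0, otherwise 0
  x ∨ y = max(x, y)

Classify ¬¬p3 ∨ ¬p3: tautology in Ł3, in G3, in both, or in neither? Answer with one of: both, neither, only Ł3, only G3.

In Ł3: at p3 = 1/2 the value is 1/2 — not a tautology.
In G3: every assignment gives 1 — tautology.

only G3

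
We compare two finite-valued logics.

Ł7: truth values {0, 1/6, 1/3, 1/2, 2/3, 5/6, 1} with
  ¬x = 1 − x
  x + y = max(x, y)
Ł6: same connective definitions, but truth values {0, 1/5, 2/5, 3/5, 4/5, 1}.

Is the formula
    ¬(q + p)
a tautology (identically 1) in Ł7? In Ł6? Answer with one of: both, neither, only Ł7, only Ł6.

In Ł7: at p = 0, q = 1/6 the value is 5/6 — not a tautology.
In Ł6: at p = 0, q = 1/5 the value is 4/5 — not a tautology.

neither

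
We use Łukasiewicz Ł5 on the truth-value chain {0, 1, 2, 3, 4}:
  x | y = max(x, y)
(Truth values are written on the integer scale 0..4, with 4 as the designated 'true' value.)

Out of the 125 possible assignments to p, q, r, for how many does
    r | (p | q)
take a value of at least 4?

value 4: 61 assignments (counts)
value 3: 37 assignments
value 2: 19 assignments
value 1: 7 assignments
value 0: 1 assignment
So 61 of the 125 assignments meet the threshold.

61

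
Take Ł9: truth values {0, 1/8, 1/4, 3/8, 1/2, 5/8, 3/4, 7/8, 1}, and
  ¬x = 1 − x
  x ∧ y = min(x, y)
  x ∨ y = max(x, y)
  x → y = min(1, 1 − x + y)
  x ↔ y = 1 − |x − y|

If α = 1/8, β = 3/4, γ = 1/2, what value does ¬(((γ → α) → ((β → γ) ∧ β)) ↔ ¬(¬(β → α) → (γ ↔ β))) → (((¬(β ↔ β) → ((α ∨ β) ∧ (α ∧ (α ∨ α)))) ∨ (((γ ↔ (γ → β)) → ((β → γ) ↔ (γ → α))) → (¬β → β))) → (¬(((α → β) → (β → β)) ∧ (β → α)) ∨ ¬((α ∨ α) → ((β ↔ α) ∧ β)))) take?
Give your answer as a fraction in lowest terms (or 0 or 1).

γ → α = 1/2 → 1/8 = 5/8
β → γ = 3/4 → 1/2 = 3/4
(β → γ) ∧ β = 3/4 ∧ 3/4 = 3/4
(γ → α) → ((β → γ) ∧ β) = 5/8 → 3/4 = 1
β → α = 3/4 → 1/8 = 3/8
¬(β → α) = ¬3/8 = 5/8
γ ↔ β = 1/2 ↔ 3/4 = 3/4
¬(β → α) → (γ ↔ β) = 5/8 → 3/4 = 1
¬(¬(β → α) → (γ ↔ β)) = ¬1 = 0
((γ → α) → ((β → γ) ∧ β)) ↔ ¬(¬(β → α) → (γ ↔ β)) = 1 ↔ 0 = 0
¬(((γ → α) → ((β → γ) ∧ β)) ↔ ¬(¬(β → α) → (γ ↔ β))) = ¬0 = 1
β ↔ β = 3/4 ↔ 3/4 = 1
¬(β ↔ β) = ¬1 = 0
α ∨ β = 1/8 ∨ 3/4 = 3/4
α ∨ α = 1/8 ∨ 1/8 = 1/8
α ∧ (α ∨ α) = 1/8 ∧ 1/8 = 1/8
(α ∨ β) ∧ (α ∧ (α ∨ α)) = 3/4 ∧ 1/8 = 1/8
¬(β ↔ β) → ((α ∨ β) ∧ (α ∧ (α ∨ α))) = 0 → 1/8 = 1
γ → β = 1/2 → 3/4 = 1
γ ↔ (γ → β) = 1/2 ↔ 1 = 1/2
β → γ = 3/4 → 1/2 = 3/4
γ → α = 1/2 → 1/8 = 5/8
(β → γ) ↔ (γ → α) = 3/4 ↔ 5/8 = 7/8
(γ ↔ (γ → β)) → ((β → γ) ↔ (γ → α)) = 1/2 → 7/8 = 1
¬β = ¬3/4 = 1/4
¬β → β = 1/4 → 3/4 = 1
((γ ↔ (γ → β)) → ((β → γ) ↔ (γ → α))) → (¬β → β) = 1 → 1 = 1
(¬(β ↔ β) → ((α ∨ β) ∧ (α ∧ (α ∨ α)))) ∨ (((γ ↔ (γ → β)) → ((β → γ) ↔ (γ → α))) → (¬β → β)) = 1 ∨ 1 = 1
α → β = 1/8 → 3/4 = 1
β → β = 3/4 → 3/4 = 1
(α → β) → (β → β) = 1 → 1 = 1
β → α = 3/4 → 1/8 = 3/8
((α → β) → (β → β)) ∧ (β → α) = 1 ∧ 3/8 = 3/8
¬(((α → β) → (β → β)) ∧ (β → α)) = ¬3/8 = 5/8
α ∨ α = 1/8 ∨ 1/8 = 1/8
β ↔ α = 3/4 ↔ 1/8 = 3/8
(β ↔ α) ∧ β = 3/8 ∧ 3/4 = 3/8
(α ∨ α) → ((β ↔ α) ∧ β) = 1/8 → 3/8 = 1
¬((α ∨ α) → ((β ↔ α) ∧ β)) = ¬1 = 0
¬(((α → β) → (β → β)) ∧ (β → α)) ∨ ¬((α ∨ α) → ((β ↔ α) ∧ β)) = 5/8 ∨ 0 = 5/8
((¬(β ↔ β) → ((α ∨ β) ∧ (α ∧ (α ∨ α)))) ∨ (((γ ↔ (γ → β)) → ((β → γ) ↔ (γ → α))) → (¬β → β))) → (¬(((α → β) → (β → β)) ∧ (β → α)) ∨ ¬((α ∨ α) → ((β ↔ α) ∧ β))) = 1 → 5/8 = 5/8
¬(((γ → α) → ((β → γ) ∧ β)) ↔ ¬(¬(β → α) → (γ ↔ β))) → (((¬(β ↔ β) → ((α ∨ β) ∧ (α ∧ (α ∨ α)))) ∨ (((γ ↔ (γ → β)) → ((β → γ) ↔ (γ → α))) → (¬β → β))) → (¬(((α → β) → (β → β)) ∧ (β → α)) ∨ ¬((α ∨ α) → ((β ↔ α) ∧ β)))) = 1 → 5/8 = 5/8

5/8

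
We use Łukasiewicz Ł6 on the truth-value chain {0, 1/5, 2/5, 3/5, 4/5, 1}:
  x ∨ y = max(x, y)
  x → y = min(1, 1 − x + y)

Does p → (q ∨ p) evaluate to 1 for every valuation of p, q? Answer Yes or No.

Yes

At p = 1, q = 4/5, for instance:
q ∨ p = 4/5 ∨ 1 = 1
p → (q ∨ p) = 1 → 1 = 1
and checking the remaining 35 assignments likewise gives ≥ 1 in every case.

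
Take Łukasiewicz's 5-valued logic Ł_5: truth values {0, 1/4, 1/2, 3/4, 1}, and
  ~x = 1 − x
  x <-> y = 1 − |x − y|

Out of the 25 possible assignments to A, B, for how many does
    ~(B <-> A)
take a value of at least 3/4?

value 1: 2 assignments (counts)
value 3/4: 4 assignments (counts)
value 1/2: 6 assignments
value 1/4: 8 assignments
value 0: 5 assignments
So 6 of the 25 assignments meet the threshold.

6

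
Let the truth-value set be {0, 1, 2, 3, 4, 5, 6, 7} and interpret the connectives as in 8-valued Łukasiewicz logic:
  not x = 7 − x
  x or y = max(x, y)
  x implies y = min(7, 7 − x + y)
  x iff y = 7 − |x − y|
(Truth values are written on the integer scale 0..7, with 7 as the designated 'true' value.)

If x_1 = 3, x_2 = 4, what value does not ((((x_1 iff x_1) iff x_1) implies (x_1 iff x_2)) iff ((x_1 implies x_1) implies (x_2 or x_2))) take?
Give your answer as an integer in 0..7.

x_1 iff x_1 = 3 iff 3 = 7
(x_1 iff x_1) iff x_1 = 7 iff 3 = 3
x_1 iff x_2 = 3 iff 4 = 6
((x_1 iff x_1) iff x_1) implies (x_1 iff x_2) = 3 implies 6 = 7
x_1 implies x_1 = 3 implies 3 = 7
x_2 or x_2 = 4 or 4 = 4
(x_1 implies x_1) implies (x_2 or x_2) = 7 implies 4 = 4
(((x_1 iff x_1) iff x_1) implies (x_1 iff x_2)) iff ((x_1 implies x_1) implies (x_2 or x_2)) = 7 iff 4 = 4
not ((((x_1 iff x_1) iff x_1) implies (x_1 iff x_2)) iff ((x_1 implies x_1) implies (x_2 or x_2))) = not 4 = 3

3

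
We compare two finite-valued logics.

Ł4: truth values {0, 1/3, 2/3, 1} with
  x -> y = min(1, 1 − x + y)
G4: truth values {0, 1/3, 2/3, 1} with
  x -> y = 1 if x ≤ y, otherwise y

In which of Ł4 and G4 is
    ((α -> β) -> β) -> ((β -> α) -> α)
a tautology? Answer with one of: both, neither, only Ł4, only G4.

only Ł4

In Ł4: every assignment gives 1 — tautology.
In G4: at α = 1/3, β = 0 the value is 1/3 — not a tautology.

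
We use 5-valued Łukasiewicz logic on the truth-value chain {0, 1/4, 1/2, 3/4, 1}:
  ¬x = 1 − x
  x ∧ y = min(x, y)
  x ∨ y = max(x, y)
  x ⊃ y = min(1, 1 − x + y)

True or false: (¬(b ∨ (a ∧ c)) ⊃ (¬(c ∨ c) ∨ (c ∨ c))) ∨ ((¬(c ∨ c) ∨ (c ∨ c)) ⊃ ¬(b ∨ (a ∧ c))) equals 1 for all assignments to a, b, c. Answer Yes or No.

Yes

At a = 1/4, b = 0, c = 1/4, for instance:
a ∧ c = 1/4 ∧ 1/4 = 1/4
b ∨ (a ∧ c) = 0 ∨ 1/4 = 1/4
¬(b ∨ (a ∧ c)) = ¬1/4 = 3/4
c ∨ c = 1/4 ∨ 1/4 = 1/4
¬(c ∨ c) = ¬1/4 = 3/4
c ∨ c = 1/4 ∨ 1/4 = 1/4
¬(c ∨ c) ∨ (c ∨ c) = 3/4 ∨ 1/4 = 3/4
¬(b ∨ (a ∧ c)) ⊃ (¬(c ∨ c) ∨ (c ∨ c)) = 3/4 ⊃ 3/4 = 1
(¬(c ∨ c) ∨ (c ∨ c)) ⊃ ¬(b ∨ (a ∧ c)) = 3/4 ⊃ 3/4 = 1
(¬(b ∨ (a ∧ c)) ⊃ (¬(c ∨ c) ∨ (c ∨ c))) ∨ ((¬(c ∨ c) ∨ (c ∨ c)) ⊃ ¬(b ∨ (a ∧ c))) = 1 ∨ 1 = 1
and checking the remaining 124 assignments likewise gives ≥ 1 in every case.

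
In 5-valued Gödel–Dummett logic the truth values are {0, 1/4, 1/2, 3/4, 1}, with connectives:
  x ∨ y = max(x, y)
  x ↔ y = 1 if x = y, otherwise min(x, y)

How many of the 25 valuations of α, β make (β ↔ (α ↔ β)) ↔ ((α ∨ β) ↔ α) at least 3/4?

22

value 1: 21 assignments (counts)
value 3/4: 1 assignment (counts)
value 1/2: 1 assignment
value 1/4: 1 assignment
value 0: 1 assignment
So 22 of the 25 assignments meet the threshold.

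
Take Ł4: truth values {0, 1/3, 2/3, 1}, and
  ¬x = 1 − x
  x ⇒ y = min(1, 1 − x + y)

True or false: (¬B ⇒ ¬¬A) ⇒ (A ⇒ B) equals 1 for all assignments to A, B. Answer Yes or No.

Counterexample: take A = 2/3, B = 0.
¬B = ¬0 = 1
¬A = ¬2/3 = 1/3
¬¬A = ¬1/3 = 2/3
¬B ⇒ ¬¬A = 1 ⇒ 2/3 = 2/3
A ⇒ B = 2/3 ⇒ 0 = 1/3
(¬B ⇒ ¬¬A) ⇒ (A ⇒ B) = 2/3 ⇒ 1/3 = 2/3
This gives 2/3 ≠ 1.

No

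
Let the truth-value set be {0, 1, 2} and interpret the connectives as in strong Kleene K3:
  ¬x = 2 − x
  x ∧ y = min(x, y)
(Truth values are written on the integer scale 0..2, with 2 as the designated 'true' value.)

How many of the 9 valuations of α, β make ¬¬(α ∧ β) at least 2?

α = 0, β = 0 ↦ 0  <
α = 0, β = 1 ↦ 0  <
α = 0, β = 2 ↦ 0  <
α = 1, β = 0 ↦ 0  <
α = 1, β = 1 ↦ 1  <
α = 1, β = 2 ↦ 1  <
α = 2, β = 0 ↦ 0  <
α = 2, β = 1 ↦ 1  <
α = 2, β = 2 ↦ 2  ≥
So 1 of the 9 assignments meets the threshold.

1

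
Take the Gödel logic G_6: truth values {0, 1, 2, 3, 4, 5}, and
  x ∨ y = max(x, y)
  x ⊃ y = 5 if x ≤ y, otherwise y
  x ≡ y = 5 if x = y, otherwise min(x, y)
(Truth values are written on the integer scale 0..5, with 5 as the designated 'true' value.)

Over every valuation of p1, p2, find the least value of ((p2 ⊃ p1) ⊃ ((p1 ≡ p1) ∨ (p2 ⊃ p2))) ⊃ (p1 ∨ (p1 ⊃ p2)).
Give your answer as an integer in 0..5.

1

Take p1 = 1, p2 = 0:
p2 ⊃ p1 = 0 ⊃ 1 = 5
p1 ≡ p1 = 1 ≡ 1 = 5
p2 ⊃ p2 = 0 ⊃ 0 = 5
(p1 ≡ p1) ∨ (p2 ⊃ p2) = 5 ∨ 5 = 5
(p2 ⊃ p1) ⊃ ((p1 ≡ p1) ∨ (p2 ⊃ p2)) = 5 ⊃ 5 = 5
p1 ⊃ p2 = 1 ⊃ 0 = 0
p1 ∨ (p1 ⊃ p2) = 1 ∨ 0 = 1
((p2 ⊃ p1) ⊃ ((p1 ≡ p1) ∨ (p2 ⊃ p2))) ⊃ (p1 ∨ (p1 ⊃ p2)) = 5 ⊃ 1 = 1
No assignment yields a value below 1, so this is the minimum.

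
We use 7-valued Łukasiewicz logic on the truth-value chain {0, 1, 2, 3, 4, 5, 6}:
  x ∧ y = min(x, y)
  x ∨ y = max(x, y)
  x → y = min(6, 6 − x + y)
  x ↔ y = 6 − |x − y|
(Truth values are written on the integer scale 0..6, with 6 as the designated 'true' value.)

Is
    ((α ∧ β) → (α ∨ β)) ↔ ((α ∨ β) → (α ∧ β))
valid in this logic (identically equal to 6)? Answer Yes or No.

Counterexample: take α = 0, β = 1.
α ∧ β = 0 ∧ 1 = 0
α ∨ β = 0 ∨ 1 = 1
(α ∧ β) → (α ∨ β) = 0 → 1 = 6
(α ∨ β) → (α ∧ β) = 1 → 0 = 5
((α ∧ β) → (α ∨ β)) ↔ ((α ∨ β) → (α ∧ β)) = 6 ↔ 5 = 5
This gives 5 ≠ 6.

No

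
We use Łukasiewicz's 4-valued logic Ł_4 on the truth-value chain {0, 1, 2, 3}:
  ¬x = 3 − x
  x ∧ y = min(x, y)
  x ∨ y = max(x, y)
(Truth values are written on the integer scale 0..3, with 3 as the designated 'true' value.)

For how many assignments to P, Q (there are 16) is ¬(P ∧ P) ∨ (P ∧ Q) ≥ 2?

P = 0, Q = 0 ↦ 3  ≥
P = 0, Q = 1 ↦ 3  ≥
P = 0, Q = 2 ↦ 3  ≥
P = 0, Q = 3 ↦ 3  ≥
P = 1, Q = 0 ↦ 2  ≥
P = 1, Q = 1 ↦ 2  ≥
P = 1, Q = 2 ↦ 2  ≥
P = 1, Q = 3 ↦ 2  ≥
P = 2, Q = 0 ↦ 1  <
P = 2, Q = 1 ↦ 1  <
P = 2, Q = 2 ↦ 2  ≥
P = 2, Q = 3 ↦ 2  ≥
P = 3, Q = 0 ↦ 0  <
P = 3, Q = 1 ↦ 1  <
P = 3, Q = 2 ↦ 2  ≥
P = 3, Q = 3 ↦ 3  ≥
So 12 of the 16 assignments meet the threshold.

12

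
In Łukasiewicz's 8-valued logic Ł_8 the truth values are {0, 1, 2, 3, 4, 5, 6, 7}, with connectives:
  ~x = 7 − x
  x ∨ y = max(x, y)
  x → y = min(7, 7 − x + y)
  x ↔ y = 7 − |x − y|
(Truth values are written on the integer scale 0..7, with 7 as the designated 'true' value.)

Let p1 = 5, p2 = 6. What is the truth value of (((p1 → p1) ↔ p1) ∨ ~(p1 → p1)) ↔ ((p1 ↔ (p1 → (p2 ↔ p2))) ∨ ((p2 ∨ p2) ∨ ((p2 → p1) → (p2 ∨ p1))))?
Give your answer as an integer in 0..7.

p1 → p1 = 5 → 5 = 7
(p1 → p1) ↔ p1 = 7 ↔ 5 = 5
p1 → p1 = 5 → 5 = 7
~(p1 → p1) = ~7 = 0
((p1 → p1) ↔ p1) ∨ ~(p1 → p1) = 5 ∨ 0 = 5
p2 ↔ p2 = 6 ↔ 6 = 7
p1 → (p2 ↔ p2) = 5 → 7 = 7
p1 ↔ (p1 → (p2 ↔ p2)) = 5 ↔ 7 = 5
p2 ∨ p2 = 6 ∨ 6 = 6
p2 → p1 = 6 → 5 = 6
p2 ∨ p1 = 6 ∨ 5 = 6
(p2 → p1) → (p2 ∨ p1) = 6 → 6 = 7
(p2 ∨ p2) ∨ ((p2 → p1) → (p2 ∨ p1)) = 6 ∨ 7 = 7
(p1 ↔ (p1 → (p2 ↔ p2))) ∨ ((p2 ∨ p2) ∨ ((p2 → p1) → (p2 ∨ p1))) = 5 ∨ 7 = 7
(((p1 → p1) ↔ p1) ∨ ~(p1 → p1)) ↔ ((p1 ↔ (p1 → (p2 ↔ p2))) ∨ ((p2 ∨ p2) ∨ ((p2 → p1) → (p2 ∨ p1)))) = 5 ↔ 7 = 5

5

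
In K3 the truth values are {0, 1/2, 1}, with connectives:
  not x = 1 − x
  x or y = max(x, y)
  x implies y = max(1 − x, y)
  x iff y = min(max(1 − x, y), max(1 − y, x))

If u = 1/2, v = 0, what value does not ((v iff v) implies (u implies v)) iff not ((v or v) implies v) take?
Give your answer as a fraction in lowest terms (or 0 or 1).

v iff v = 0 iff 0 = 1
u implies v = 1/2 implies 0 = 1/2
(v iff v) implies (u implies v) = 1 implies 1/2 = 1/2
not ((v iff v) implies (u implies v)) = not 1/2 = 1/2
v or v = 0 or 0 = 0
(v or v) implies v = 0 implies 0 = 1
not ((v or v) implies v) = not 1 = 0
not ((v iff v) implies (u implies v)) iff not ((v or v) implies v) = 1/2 iff 0 = 1/2

1/2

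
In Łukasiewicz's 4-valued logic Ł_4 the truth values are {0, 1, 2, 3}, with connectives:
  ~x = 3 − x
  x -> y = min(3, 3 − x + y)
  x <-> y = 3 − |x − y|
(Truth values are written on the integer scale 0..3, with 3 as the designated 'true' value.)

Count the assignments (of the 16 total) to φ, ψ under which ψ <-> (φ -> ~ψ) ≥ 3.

2

φ = 0, ψ = 0 ↦ 0  <
φ = 0, ψ = 1 ↦ 1  <
φ = 0, ψ = 2 ↦ 2  <
φ = 0, ψ = 3 ↦ 3  ≥
φ = 1, ψ = 0 ↦ 0  <
φ = 1, ψ = 1 ↦ 1  <
φ = 1, ψ = 2 ↦ 2  <
φ = 1, ψ = 3 ↦ 2  <
φ = 2, ψ = 0 ↦ 0  <
φ = 2, ψ = 1 ↦ 1  <
φ = 2, ψ = 2 ↦ 3  ≥
φ = 2, ψ = 3 ↦ 1  <
φ = 3, ψ = 0 ↦ 0  <
φ = 3, ψ = 1 ↦ 2  <
φ = 3, ψ = 2 ↦ 2  <
φ = 3, ψ = 3 ↦ 0  <
So 2 of the 16 assignments meet the threshold.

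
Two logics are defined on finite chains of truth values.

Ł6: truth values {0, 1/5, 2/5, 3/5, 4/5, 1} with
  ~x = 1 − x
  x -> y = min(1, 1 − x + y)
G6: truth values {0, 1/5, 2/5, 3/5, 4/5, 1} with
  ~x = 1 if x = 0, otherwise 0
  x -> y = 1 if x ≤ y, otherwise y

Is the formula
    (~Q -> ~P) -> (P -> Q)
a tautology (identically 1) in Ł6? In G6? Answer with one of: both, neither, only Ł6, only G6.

only Ł6

In Ł6: every assignment gives 1 — tautology.
In G6: at P = 2/5, Q = 1/5 the value is 1/5 — not a tautology.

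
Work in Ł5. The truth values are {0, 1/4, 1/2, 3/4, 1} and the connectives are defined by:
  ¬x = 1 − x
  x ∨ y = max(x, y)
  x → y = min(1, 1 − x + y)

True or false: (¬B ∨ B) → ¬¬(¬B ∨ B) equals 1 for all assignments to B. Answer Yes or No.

Yes

B = 0 ↦ 1
B = 1/4 ↦ 1
B = 1/2 ↦ 1
B = 3/4 ↦ 1
B = 1 ↦ 1
Every assignment gives a value ≥ 1.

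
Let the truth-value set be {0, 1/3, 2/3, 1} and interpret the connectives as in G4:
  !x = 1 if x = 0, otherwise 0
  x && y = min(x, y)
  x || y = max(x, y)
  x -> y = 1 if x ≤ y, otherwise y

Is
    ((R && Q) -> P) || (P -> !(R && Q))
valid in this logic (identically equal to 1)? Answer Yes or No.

No

Counterexample: take P = 1/3, Q = 2/3, R = 2/3.
R && Q = 2/3 && 2/3 = 2/3
(R && Q) -> P = 2/3 -> 1/3 = 1/3
R && Q = 2/3 && 2/3 = 2/3
!(R && Q) = !2/3 = 0
P -> !(R && Q) = 1/3 -> 0 = 0
((R && Q) -> P) || (P -> !(R && Q)) = 1/3 || 0 = 1/3
This gives 1/3 ≠ 1.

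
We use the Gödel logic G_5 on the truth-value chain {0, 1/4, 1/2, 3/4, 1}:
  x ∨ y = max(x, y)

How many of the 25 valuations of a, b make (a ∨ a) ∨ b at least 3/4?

16

value 1: 9 assignments (counts)
value 3/4: 7 assignments (counts)
value 1/2: 5 assignments
value 1/4: 3 assignments
value 0: 1 assignment
So 16 of the 25 assignments meet the threshold.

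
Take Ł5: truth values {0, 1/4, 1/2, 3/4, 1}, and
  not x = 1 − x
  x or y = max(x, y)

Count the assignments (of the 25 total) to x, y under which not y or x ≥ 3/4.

16

value 1: 9 assignments (counts)
value 3/4: 7 assignments (counts)
value 1/2: 5 assignments
value 1/4: 3 assignments
value 0: 1 assignment
So 16 of the 25 assignments meet the threshold.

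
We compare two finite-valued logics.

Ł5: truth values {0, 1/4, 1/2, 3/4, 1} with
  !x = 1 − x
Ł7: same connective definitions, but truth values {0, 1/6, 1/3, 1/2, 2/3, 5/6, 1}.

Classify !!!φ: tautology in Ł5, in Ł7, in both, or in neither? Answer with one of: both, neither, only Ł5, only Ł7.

neither

In Ł5: at φ = 1/4 the value is 3/4 — not a tautology.
In Ł7: at φ = 1/6 the value is 5/6 — not a tautology.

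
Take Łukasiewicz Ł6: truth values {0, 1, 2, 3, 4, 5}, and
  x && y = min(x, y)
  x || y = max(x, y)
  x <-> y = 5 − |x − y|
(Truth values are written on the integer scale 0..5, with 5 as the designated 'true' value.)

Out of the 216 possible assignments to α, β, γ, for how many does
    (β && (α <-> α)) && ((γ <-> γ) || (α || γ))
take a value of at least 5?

value 5: 36 assignments (counts)
value 4: 36 assignments
value 3: 36 assignments
value 2: 36 assignments
value 1: 36 assignments
value 0: 36 assignments
So 36 of the 216 assignments meet the threshold.

36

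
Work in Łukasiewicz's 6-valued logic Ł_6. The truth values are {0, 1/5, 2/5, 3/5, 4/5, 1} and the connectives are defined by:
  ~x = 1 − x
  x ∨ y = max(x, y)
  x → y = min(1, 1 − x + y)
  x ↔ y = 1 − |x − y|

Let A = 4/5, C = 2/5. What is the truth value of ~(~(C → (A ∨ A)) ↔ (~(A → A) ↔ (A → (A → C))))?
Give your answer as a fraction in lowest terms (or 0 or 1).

1/5

A ∨ A = 4/5 ∨ 4/5 = 4/5
C → (A ∨ A) = 2/5 → 4/5 = 1
~(C → (A ∨ A)) = ~1 = 0
A → A = 4/5 → 4/5 = 1
~(A → A) = ~1 = 0
A → C = 4/5 → 2/5 = 3/5
A → (A → C) = 4/5 → 3/5 = 4/5
~(A → A) ↔ (A → (A → C)) = 0 ↔ 4/5 = 1/5
~(C → (A ∨ A)) ↔ (~(A → A) ↔ (A → (A → C))) = 0 ↔ 1/5 = 4/5
~(~(C → (A ∨ A)) ↔ (~(A → A) ↔ (A → (A → C)))) = ~4/5 = 1/5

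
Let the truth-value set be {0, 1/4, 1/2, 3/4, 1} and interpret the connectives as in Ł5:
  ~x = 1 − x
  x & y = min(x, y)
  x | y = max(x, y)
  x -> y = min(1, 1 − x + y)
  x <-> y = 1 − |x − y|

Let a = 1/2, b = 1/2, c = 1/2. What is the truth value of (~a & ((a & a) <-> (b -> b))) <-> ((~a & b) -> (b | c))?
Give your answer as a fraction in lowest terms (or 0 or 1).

1/2

~a = ~1/2 = 1/2
a & a = 1/2 & 1/2 = 1/2
b -> b = 1/2 -> 1/2 = 1
(a & a) <-> (b -> b) = 1/2 <-> 1 = 1/2
~a & ((a & a) <-> (b -> b)) = 1/2 & 1/2 = 1/2
~a = ~1/2 = 1/2
~a & b = 1/2 & 1/2 = 1/2
b | c = 1/2 | 1/2 = 1/2
(~a & b) -> (b | c) = 1/2 -> 1/2 = 1
(~a & ((a & a) <-> (b -> b))) <-> ((~a & b) -> (b | c)) = 1/2 <-> 1 = 1/2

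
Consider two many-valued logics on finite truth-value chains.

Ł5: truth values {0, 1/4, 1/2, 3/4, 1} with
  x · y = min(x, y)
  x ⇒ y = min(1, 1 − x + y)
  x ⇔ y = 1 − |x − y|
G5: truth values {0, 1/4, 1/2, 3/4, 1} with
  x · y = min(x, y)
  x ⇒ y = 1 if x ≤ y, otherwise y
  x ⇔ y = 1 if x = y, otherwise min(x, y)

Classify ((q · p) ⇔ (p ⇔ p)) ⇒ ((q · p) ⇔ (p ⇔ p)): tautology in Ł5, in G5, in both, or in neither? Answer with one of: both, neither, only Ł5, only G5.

both

In Ł5: every assignment gives 1 — tautology.
In G5: every assignment gives 1 — tautology.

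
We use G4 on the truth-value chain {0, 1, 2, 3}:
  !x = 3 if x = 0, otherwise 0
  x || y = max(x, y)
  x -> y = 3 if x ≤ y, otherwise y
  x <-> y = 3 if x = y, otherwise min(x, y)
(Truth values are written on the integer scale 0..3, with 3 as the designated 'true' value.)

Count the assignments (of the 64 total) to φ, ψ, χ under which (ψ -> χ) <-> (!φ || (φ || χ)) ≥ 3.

value 3: 32 assignments (counts)
value 2: 11 assignments
value 1: 9 assignments
value 0: 12 assignments
So 32 of the 64 assignments meet the threshold.

32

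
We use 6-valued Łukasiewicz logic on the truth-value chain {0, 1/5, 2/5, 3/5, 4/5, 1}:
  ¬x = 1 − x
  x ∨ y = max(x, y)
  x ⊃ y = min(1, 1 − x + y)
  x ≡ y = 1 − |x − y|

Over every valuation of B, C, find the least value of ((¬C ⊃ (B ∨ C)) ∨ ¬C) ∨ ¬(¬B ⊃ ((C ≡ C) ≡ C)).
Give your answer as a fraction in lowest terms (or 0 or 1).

4/5

Take B = 0, C = 1/5:
¬C = ¬1/5 = 4/5
B ∨ C = 0 ∨ 1/5 = 1/5
¬C ⊃ (B ∨ C) = 4/5 ⊃ 1/5 = 2/5
¬C = ¬1/5 = 4/5
(¬C ⊃ (B ∨ C)) ∨ ¬C = 2/5 ∨ 4/5 = 4/5
¬B = ¬0 = 1
C ≡ C = 1/5 ≡ 1/5 = 1
(C ≡ C) ≡ C = 1 ≡ 1/5 = 1/5
¬B ⊃ ((C ≡ C) ≡ C) = 1 ⊃ 1/5 = 1/5
¬(¬B ⊃ ((C ≡ C) ≡ C)) = ¬1/5 = 4/5
((¬C ⊃ (B ∨ C)) ∨ ¬C) ∨ ¬(¬B ⊃ ((C ≡ C) ≡ C)) = 4/5 ∨ 4/5 = 4/5
No assignment yields a value below 4/5, so this is the minimum.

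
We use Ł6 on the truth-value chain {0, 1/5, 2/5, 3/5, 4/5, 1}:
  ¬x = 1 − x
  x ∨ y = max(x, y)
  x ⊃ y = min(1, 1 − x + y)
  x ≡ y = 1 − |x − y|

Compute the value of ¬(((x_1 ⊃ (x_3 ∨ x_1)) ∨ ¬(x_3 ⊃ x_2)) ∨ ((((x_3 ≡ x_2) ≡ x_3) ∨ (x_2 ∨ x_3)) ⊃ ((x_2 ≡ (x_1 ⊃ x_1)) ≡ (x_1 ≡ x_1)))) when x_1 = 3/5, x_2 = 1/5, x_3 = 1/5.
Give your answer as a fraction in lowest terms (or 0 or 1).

x_3 ∨ x_1 = 1/5 ∨ 3/5 = 3/5
x_1 ⊃ (x_3 ∨ x_1) = 3/5 ⊃ 3/5 = 1
x_3 ⊃ x_2 = 1/5 ⊃ 1/5 = 1
¬(x_3 ⊃ x_2) = ¬1 = 0
(x_1 ⊃ (x_3 ∨ x_1)) ∨ ¬(x_3 ⊃ x_2) = 1 ∨ 0 = 1
x_3 ≡ x_2 = 1/5 ≡ 1/5 = 1
(x_3 ≡ x_2) ≡ x_3 = 1 ≡ 1/5 = 1/5
x_2 ∨ x_3 = 1/5 ∨ 1/5 = 1/5
((x_3 ≡ x_2) ≡ x_3) ∨ (x_2 ∨ x_3) = 1/5 ∨ 1/5 = 1/5
x_1 ⊃ x_1 = 3/5 ⊃ 3/5 = 1
x_2 ≡ (x_1 ⊃ x_1) = 1/5 ≡ 1 = 1/5
x_1 ≡ x_1 = 3/5 ≡ 3/5 = 1
(x_2 ≡ (x_1 ⊃ x_1)) ≡ (x_1 ≡ x_1) = 1/5 ≡ 1 = 1/5
(((x_3 ≡ x_2) ≡ x_3) ∨ (x_2 ∨ x_3)) ⊃ ((x_2 ≡ (x_1 ⊃ x_1)) ≡ (x_1 ≡ x_1)) = 1/5 ⊃ 1/5 = 1
((x_1 ⊃ (x_3 ∨ x_1)) ∨ ¬(x_3 ⊃ x_2)) ∨ ((((x_3 ≡ x_2) ≡ x_3) ∨ (x_2 ∨ x_3)) ⊃ ((x_2 ≡ (x_1 ⊃ x_1)) ≡ (x_1 ≡ x_1))) = 1 ∨ 1 = 1
¬(((x_1 ⊃ (x_3 ∨ x_1)) ∨ ¬(x_3 ⊃ x_2)) ∨ ((((x_3 ≡ x_2) ≡ x_3) ∨ (x_2 ∨ x_3)) ⊃ ((x_2 ≡ (x_1 ⊃ x_1)) ≡ (x_1 ≡ x_1)))) = ¬1 = 0

0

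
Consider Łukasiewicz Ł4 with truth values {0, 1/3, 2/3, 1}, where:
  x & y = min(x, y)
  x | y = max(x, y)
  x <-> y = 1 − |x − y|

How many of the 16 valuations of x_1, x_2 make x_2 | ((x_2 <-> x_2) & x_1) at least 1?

x_1 = 0, x_2 = 0 ↦ 0  <
x_1 = 0, x_2 = 1/3 ↦ 1/3  <
x_1 = 0, x_2 = 2/3 ↦ 2/3  <
x_1 = 0, x_2 = 1 ↦ 1  ≥
x_1 = 1/3, x_2 = 0 ↦ 1/3  <
x_1 = 1/3, x_2 = 1/3 ↦ 1/3  <
x_1 = 1/3, x_2 = 2/3 ↦ 2/3  <
x_1 = 1/3, x_2 = 1 ↦ 1  ≥
x_1 = 2/3, x_2 = 0 ↦ 2/3  <
x_1 = 2/3, x_2 = 1/3 ↦ 2/3  <
x_1 = 2/3, x_2 = 2/3 ↦ 2/3  <
x_1 = 2/3, x_2 = 1 ↦ 1  ≥
x_1 = 1, x_2 = 0 ↦ 1  ≥
x_1 = 1, x_2 = 1/3 ↦ 1  ≥
x_1 = 1, x_2 = 2/3 ↦ 1  ≥
x_1 = 1, x_2 = 1 ↦ 1  ≥
So 7 of the 16 assignments meet the threshold.

7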